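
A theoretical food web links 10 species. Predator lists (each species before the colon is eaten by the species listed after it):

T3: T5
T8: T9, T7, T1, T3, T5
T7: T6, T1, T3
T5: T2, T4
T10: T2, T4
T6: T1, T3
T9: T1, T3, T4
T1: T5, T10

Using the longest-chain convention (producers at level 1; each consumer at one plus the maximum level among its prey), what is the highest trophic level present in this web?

Producers (level 1): T8.
T8 → T7 → T6 → T1 → T5 → T4 gives T4 level 6.
No species has a prey at level 6, so no species reaches level 7.

6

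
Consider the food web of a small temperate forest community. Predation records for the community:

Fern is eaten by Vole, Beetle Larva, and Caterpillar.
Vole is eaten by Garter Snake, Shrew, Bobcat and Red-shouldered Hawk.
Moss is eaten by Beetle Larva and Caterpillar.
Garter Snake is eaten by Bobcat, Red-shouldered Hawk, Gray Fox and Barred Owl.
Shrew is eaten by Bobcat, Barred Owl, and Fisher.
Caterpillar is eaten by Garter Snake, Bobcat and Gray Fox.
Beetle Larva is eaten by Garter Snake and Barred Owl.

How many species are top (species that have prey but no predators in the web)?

5

Top species (has prey, but nothing eats it): Fisher, Gray Fox, Bobcat, Barred Owl, Red-shouldered Hawk.
Count: 5.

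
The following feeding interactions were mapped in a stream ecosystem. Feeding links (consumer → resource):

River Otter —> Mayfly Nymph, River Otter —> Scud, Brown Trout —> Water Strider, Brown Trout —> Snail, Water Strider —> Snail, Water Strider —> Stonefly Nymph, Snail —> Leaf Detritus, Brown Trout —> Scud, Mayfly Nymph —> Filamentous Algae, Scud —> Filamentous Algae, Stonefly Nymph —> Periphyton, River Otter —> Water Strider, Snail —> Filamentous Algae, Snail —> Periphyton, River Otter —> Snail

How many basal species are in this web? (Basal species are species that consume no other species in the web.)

Basal species (no prey listed): Leaf Detritus, Filamentous Algae, Periphyton.
Count: 3.

3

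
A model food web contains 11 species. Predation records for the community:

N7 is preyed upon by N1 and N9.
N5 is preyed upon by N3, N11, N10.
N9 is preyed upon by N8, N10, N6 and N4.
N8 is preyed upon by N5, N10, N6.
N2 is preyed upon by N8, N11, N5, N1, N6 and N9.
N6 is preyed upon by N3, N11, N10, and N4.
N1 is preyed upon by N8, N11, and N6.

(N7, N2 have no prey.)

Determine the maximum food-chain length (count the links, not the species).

One longest chain: N7 → N1 → N8 → N6 → N3.
It has 5 species and 4 links.

4 links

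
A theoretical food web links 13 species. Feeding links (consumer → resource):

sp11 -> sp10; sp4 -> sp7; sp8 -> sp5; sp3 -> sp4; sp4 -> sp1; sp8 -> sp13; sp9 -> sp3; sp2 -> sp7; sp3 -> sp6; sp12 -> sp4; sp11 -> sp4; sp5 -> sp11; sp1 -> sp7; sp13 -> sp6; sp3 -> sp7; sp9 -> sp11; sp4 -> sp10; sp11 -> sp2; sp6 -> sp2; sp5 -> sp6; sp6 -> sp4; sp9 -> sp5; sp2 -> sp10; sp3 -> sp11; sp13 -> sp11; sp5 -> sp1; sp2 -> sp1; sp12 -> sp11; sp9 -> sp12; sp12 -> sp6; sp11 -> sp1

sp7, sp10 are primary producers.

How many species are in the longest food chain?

6 species

One longest chain: sp7 → sp1 → sp2 → sp11 → sp13 → sp8.
It has 6 species and 5 links.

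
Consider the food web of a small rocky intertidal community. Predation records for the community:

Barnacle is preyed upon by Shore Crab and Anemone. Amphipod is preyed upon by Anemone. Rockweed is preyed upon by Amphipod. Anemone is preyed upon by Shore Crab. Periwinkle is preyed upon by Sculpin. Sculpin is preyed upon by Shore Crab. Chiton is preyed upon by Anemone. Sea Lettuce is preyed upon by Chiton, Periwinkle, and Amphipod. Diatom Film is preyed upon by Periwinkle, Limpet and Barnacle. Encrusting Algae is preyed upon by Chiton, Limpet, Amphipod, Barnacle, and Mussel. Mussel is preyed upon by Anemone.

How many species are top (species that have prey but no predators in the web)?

2

Top species (has prey, but nothing eats it): Limpet, Shore Crab.
Count: 2.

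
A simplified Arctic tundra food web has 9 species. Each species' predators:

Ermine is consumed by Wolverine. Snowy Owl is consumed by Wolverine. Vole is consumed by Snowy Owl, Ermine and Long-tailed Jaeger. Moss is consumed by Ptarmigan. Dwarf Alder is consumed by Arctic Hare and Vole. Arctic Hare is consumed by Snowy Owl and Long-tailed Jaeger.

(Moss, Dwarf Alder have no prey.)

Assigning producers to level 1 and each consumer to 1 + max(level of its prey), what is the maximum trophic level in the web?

Producers (level 1): Moss, Dwarf Alder.
Dwarf Alder → Vole → Ermine → Wolverine gives Wolverine level 4.
No species has a prey at level 4, so no species reaches level 5.

4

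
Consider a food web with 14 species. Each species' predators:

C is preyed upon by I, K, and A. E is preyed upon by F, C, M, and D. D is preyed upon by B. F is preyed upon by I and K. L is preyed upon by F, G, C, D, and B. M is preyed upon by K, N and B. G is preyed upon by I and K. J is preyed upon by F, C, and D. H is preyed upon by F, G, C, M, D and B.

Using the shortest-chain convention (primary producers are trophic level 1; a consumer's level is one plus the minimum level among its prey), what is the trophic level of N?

Trophic level 3

H is a producer → level 1.
M eats H → level 2.
N eats M → level 3.
No prey of N is below level 2, so 3 is the minimum.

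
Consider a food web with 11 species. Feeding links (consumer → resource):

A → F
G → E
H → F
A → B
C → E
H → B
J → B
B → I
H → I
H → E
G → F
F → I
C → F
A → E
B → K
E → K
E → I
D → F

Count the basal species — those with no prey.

Basal species (no prey listed): K, I.
Count: 2.

2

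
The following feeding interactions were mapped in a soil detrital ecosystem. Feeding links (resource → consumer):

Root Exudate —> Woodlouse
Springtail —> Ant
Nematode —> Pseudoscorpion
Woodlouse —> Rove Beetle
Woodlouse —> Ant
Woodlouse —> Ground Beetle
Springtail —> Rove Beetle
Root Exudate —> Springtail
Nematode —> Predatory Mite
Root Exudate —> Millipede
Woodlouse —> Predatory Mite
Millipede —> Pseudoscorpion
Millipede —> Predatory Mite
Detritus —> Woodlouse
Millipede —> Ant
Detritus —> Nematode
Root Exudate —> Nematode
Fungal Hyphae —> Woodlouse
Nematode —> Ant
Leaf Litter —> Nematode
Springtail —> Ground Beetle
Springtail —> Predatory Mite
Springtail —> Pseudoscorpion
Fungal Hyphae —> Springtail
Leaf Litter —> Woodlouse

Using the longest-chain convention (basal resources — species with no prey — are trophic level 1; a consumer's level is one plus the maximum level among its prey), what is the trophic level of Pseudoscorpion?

Root Exudate has no prey (basal) → level 1.
Millipede eats Root Exudate → level 2.
Pseudoscorpion eats Millipede (level 2); other prey at levels: Springtail 2, Nematode 2 → level 3.

Trophic level 3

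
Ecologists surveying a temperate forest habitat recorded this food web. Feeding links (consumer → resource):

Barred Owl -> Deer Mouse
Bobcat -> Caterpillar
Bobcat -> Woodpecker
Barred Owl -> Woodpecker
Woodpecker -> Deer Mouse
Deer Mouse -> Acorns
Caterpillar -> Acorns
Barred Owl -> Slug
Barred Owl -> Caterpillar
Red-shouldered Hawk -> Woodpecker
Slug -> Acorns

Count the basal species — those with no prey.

1

Basal species (no prey listed): Acorns.
Count: 1.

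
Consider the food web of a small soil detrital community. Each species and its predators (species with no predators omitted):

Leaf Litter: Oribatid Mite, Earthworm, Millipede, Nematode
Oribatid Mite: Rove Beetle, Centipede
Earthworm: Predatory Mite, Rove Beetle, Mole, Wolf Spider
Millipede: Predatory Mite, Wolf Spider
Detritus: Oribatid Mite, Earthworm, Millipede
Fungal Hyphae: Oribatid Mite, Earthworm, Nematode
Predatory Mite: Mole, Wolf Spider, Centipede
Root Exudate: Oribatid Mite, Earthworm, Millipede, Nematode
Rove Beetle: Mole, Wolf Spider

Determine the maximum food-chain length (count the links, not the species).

One longest chain: Detritus → Earthworm → Predatory Mite → Mole.
It has 4 species and 3 links.

3 links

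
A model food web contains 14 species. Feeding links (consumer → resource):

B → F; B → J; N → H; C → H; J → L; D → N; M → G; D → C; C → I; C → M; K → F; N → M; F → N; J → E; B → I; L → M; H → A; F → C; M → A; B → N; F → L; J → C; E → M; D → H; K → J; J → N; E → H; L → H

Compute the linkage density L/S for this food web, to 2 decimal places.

L/S = 2.00

There are L = 28 links among S = 14 species.
L/S = 28/14 = 2.0000 ≈ 2.00.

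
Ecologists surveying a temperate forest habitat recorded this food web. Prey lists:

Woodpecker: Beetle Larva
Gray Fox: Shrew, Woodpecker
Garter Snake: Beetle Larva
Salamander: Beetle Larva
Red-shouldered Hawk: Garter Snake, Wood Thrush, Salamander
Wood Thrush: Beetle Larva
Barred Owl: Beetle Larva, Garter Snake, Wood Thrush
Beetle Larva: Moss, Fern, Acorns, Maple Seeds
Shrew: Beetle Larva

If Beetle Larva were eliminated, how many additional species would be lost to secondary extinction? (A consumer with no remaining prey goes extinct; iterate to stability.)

8

Remove Beetle Larva.
Round 1: Garter Snake (all prey gone), Shrew (all prey gone), Woodpecker (all prey gone), Wood Thrush (all prey gone), Salamander (all prey gone) → extinct.
Round 2: Barred Owl (all prey gone), Gray Fox (all prey gone), Red-shouldered Hawk (all prey gone) → extinct.
No further losses. Total secondary extinctions: 8.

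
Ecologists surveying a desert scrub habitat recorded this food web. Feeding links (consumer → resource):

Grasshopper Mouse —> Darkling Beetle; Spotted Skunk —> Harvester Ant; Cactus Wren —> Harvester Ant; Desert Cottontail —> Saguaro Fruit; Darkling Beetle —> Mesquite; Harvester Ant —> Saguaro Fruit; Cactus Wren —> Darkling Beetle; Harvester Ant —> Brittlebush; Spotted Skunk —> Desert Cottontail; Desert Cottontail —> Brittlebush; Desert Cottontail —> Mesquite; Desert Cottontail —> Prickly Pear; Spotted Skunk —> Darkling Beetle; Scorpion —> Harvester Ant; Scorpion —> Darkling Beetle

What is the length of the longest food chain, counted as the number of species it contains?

One longest chain: Mesquite → Darkling Beetle → Grasshopper Mouse.
It has 3 species and 2 links.

3 species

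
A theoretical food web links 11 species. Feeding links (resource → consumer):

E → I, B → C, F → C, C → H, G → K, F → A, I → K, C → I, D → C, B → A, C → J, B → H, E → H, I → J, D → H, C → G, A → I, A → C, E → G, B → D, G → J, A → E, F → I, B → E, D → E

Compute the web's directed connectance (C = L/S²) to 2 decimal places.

The web has S = 11 species and L = 25 feeding links.
C = L / S² = 25 / 121 = 0.2066 ≈ 0.21.

C = 0.21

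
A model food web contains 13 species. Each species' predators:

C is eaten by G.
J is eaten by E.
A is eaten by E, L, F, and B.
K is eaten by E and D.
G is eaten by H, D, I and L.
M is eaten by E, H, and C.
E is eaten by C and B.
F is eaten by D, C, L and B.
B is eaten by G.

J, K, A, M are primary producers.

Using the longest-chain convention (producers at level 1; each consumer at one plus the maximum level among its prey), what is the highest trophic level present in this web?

Producers (level 1): J, K, A, M.
A → F → B → G → H gives H level 5.
No species has a prey at level 5, so no species reaches level 6.

5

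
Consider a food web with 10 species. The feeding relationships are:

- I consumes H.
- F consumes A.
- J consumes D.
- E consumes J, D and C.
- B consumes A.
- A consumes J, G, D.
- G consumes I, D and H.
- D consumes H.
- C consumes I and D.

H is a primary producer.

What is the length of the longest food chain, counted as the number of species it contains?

5 species

One longest chain: H → D → G → A → B.
It has 5 species and 4 links.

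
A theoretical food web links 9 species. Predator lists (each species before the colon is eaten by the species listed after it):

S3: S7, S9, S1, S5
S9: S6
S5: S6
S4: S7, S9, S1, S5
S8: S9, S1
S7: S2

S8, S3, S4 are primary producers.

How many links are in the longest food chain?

One longest chain: S8 → S9 → S6.
It has 3 species and 2 links.

2 links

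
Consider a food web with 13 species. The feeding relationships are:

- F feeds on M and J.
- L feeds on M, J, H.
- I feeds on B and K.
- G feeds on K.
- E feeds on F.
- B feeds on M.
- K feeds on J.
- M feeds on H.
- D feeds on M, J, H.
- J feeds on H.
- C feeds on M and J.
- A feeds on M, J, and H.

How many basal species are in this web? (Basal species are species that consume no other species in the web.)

Basal species (no prey listed): H.
Count: 1.

1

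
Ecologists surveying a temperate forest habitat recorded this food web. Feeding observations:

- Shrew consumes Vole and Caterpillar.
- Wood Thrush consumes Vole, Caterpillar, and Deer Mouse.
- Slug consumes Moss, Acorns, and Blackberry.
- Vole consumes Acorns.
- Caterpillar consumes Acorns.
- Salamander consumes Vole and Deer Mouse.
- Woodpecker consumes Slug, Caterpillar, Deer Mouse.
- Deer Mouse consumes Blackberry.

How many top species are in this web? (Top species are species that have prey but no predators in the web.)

4

Top species (has prey, but nothing eats it): Shrew, Salamander, Wood Thrush, Woodpecker.
Count: 4.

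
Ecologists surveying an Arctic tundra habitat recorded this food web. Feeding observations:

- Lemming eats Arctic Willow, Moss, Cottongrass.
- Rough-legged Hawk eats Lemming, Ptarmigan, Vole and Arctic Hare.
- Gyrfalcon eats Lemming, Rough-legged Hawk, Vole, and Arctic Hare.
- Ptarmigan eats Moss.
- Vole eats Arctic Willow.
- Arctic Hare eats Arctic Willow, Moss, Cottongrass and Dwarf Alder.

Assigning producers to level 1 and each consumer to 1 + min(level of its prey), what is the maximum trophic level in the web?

Producers (level 1): Arctic Willow, Moss, Dwarf Alder, Cottongrass.
Following each consumer down to its lowest-level prey: Arctic Willow → Arctic Hare → Gyrfalcon (levels 1 through 3).
All prey of Gyrfalcon (Arctic Hare 2, Vole 2, Lemming 2, Rough-legged Hawk 3) are at level 2 or above, so Gyrfalcon is at level 1 + 2 = 3.
Every consumer has at least one prey at level 2 or below, so none exceeds level 3.

3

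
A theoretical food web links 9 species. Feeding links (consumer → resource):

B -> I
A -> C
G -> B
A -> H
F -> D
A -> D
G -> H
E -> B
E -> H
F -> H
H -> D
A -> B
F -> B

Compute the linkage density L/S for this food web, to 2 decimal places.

There are L = 13 links among S = 9 species.
L/S = 13/9 = 1.4444 ≈ 1.44.

L/S = 1.44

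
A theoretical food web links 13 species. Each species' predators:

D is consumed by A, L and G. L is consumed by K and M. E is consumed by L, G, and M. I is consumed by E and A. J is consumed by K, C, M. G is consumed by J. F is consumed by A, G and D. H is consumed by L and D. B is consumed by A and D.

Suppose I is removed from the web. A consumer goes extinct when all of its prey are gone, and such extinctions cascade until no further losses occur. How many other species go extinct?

Remove I.
Round 1: E (all prey gone) → extinct.
No further losses. Total secondary extinctions: 1.

1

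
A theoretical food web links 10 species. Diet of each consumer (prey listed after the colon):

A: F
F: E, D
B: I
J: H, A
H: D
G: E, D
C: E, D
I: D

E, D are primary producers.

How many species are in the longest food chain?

4 species

One longest chain: E → F → A → J.
It has 4 species and 3 links.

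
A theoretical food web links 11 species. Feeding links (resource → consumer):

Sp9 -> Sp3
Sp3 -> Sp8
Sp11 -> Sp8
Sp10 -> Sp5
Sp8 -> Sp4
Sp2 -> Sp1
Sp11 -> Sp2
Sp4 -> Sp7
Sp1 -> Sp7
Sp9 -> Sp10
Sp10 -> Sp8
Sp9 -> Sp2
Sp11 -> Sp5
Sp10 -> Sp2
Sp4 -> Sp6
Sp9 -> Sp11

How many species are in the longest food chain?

One longest chain: Sp9 → Sp10 → Sp8 → Sp4 → Sp6.
It has 5 species and 4 links.

5 species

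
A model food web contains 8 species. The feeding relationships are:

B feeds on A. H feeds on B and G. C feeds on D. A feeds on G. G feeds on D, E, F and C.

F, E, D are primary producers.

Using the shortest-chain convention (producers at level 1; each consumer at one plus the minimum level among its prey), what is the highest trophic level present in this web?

4

Producers (level 1): F, E, D.
Following each consumer down to its lowest-level prey: F → G → A → B (levels 1 through 4).
All prey of B (A 3) are at level 3 or above, so B is at level 1 + 3 = 4.
Every consumer has at least one prey at level 3 or below, so none exceeds level 4.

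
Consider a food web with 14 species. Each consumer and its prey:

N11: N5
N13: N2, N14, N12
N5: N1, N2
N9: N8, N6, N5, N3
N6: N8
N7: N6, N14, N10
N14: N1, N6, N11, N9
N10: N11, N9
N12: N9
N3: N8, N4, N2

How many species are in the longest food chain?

One longest chain: N8 → N6 → N9 → N14 → N13.
It has 5 species and 4 links.

5 species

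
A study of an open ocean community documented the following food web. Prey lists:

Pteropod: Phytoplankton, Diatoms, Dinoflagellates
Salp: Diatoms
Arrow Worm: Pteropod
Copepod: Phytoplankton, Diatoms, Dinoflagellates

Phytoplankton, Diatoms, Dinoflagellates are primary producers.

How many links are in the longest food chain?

2 links

One longest chain: Phytoplankton → Pteropod → Arrow Worm.
It has 3 species and 2 links.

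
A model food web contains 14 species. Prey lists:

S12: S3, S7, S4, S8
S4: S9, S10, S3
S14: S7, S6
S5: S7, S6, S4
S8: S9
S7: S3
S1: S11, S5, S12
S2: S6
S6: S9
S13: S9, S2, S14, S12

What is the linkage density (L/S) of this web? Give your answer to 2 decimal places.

There are L = 23 links among S = 14 species.
L/S = 23/14 = 1.6429 ≈ 1.64.

L/S = 1.64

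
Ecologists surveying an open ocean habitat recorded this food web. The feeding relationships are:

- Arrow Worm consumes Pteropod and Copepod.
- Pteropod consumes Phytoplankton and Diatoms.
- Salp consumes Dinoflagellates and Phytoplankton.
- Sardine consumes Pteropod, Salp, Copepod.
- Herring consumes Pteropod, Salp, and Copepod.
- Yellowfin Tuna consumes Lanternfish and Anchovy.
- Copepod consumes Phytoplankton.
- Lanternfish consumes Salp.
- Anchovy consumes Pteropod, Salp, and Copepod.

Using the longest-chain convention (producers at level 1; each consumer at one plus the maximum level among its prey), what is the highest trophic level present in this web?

Producers (level 1): Dinoflagellates, Phytoplankton, Diatoms.
Dinoflagellates → Salp → Lanternfish → Yellowfin Tuna gives Yellowfin Tuna level 4.
No species has a prey at level 4, so no species reaches level 5.

4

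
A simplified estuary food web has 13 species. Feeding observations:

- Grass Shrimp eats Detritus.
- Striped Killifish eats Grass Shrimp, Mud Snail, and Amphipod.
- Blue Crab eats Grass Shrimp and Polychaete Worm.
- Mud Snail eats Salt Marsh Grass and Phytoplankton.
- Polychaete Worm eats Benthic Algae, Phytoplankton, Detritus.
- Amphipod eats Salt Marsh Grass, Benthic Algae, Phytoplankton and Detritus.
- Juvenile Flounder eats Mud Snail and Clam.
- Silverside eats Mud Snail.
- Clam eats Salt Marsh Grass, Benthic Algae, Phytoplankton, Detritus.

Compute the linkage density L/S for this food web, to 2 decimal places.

L/S = 1.69

There are L = 22 links among S = 13 species.
L/S = 22/13 = 1.6923 ≈ 1.69.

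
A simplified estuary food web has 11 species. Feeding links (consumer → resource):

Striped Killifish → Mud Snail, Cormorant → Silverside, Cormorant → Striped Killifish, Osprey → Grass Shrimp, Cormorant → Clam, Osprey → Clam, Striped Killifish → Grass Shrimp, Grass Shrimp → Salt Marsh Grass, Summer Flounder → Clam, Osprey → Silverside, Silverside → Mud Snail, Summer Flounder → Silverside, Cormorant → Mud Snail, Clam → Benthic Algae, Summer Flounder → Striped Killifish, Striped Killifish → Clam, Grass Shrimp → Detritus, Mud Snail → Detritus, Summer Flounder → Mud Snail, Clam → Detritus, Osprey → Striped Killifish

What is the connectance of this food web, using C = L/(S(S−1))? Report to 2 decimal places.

The web has S = 11 species and L = 21 feeding links.
C = L / (S(S−1)) = 21 / 110 = 0.1909 ≈ 0.19.

C = 0.19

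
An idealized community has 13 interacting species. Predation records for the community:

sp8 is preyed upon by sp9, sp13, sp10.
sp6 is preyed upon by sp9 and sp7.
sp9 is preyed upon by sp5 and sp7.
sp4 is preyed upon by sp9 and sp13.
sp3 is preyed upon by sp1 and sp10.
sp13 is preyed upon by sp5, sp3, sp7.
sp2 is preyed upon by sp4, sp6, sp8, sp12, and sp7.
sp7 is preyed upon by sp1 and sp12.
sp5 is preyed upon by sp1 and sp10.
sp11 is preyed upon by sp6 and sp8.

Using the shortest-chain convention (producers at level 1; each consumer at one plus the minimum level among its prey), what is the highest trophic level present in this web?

Producers (level 1): sp2, sp11.
Following each consumer down to its lowest-level prey: sp2 → sp4 → sp13 → sp3 (levels 1 through 4).
All prey of sp3 (sp13 3) are at level 3 or above, so sp3 is at level 1 + 3 = 4.
Every consumer has at least one prey at level 3 or below, so none exceeds level 4.

4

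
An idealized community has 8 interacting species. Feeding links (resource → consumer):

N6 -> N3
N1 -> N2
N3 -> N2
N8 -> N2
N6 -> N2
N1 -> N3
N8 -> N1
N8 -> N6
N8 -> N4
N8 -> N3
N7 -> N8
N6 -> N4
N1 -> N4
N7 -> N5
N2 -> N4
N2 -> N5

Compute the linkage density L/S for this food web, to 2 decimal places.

L/S = 2.00

There are L = 16 links among S = 8 species.
L/S = 16/8 = 2.0000 ≈ 2.00.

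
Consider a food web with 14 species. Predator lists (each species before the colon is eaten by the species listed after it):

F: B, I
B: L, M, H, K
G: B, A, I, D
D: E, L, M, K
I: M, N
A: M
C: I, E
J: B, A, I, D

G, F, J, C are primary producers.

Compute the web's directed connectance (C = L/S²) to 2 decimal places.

C = 0.12

The web has S = 14 species and L = 23 feeding links.
C = L / S² = 23 / 196 = 0.1173 ≈ 0.12.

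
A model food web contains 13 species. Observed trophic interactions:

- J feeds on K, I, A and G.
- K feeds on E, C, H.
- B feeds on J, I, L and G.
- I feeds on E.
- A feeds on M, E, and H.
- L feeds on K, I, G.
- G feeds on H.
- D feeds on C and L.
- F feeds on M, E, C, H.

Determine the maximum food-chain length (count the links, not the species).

One longest chain: H → K → L → D.
It has 4 species and 3 links.

3 links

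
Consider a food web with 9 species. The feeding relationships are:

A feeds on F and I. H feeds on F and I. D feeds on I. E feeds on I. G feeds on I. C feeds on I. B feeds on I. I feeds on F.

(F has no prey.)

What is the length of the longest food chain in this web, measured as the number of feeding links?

One longest chain: F → I → C.
It has 3 species and 2 links.

2 links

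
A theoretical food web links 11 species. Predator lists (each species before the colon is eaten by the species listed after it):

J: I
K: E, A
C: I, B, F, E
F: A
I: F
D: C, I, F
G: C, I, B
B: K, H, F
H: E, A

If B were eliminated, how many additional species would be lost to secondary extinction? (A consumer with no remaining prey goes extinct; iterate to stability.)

Remove B.
Round 1: K (all prey gone), H (all prey gone) → extinct.
No further losses. Total secondary extinctions: 2.

2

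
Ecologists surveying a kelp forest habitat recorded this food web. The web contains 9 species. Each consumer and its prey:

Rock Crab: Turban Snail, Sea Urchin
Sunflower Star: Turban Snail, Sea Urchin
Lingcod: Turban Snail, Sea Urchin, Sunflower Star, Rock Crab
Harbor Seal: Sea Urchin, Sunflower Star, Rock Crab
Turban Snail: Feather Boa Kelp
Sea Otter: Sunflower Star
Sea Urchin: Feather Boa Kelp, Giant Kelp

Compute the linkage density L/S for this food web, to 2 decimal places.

L/S = 1.67

There are L = 15 links among S = 9 species.
L/S = 15/9 = 1.6667 ≈ 1.67.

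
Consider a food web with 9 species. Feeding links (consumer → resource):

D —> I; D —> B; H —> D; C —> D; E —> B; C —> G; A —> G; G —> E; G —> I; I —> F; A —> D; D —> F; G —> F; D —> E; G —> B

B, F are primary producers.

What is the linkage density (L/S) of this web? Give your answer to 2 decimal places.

There are L = 15 links among S = 9 species.
L/S = 15/9 = 1.6667 ≈ 1.67.

L/S = 1.67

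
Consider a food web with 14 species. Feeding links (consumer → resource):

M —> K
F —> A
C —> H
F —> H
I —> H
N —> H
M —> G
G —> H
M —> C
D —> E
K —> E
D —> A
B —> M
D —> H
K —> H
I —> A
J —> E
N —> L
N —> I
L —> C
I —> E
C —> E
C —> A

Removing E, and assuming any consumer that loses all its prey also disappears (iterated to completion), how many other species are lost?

Remove E.
Round 1: J (all prey gone) → extinct.
No further losses. Total secondary extinctions: 1.

1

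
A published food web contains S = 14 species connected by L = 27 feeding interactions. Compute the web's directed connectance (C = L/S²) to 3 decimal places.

C = 0.138

The web has S = 14 species and L = 27 feeding links.
C = L / S² = 27 / 196 = 0.1378 ≈ 0.138.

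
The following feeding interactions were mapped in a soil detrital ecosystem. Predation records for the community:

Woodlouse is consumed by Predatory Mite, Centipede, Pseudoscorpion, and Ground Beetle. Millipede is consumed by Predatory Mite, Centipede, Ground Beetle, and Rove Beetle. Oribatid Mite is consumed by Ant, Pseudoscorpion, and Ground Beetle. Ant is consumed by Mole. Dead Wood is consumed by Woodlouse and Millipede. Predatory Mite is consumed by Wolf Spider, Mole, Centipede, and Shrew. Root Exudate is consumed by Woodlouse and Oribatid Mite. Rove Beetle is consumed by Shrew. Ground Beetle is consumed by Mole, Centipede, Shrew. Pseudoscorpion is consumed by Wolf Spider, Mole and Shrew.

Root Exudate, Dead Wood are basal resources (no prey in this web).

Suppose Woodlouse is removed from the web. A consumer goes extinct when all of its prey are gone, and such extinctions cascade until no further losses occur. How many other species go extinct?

0

Remove Woodlouse.
Every predator of it retains at least one other prey: Predatory Mite still has Millipede; Pseudoscorpion still has Oribatid Mite; Ground Beetle still has Millipede, Oribatid Mite; Centipede still has Millipede, Predatory Mite, Ground Beetle.
No consumer loses all prey, so no secondary extinctions occur.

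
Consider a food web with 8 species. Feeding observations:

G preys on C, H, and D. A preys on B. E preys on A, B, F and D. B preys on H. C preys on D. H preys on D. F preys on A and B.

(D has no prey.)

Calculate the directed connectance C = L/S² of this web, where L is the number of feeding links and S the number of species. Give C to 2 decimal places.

C = 0.20

The web has S = 8 species and L = 13 feeding links.
C = L / S² = 13 / 64 = 0.2031 ≈ 0.20.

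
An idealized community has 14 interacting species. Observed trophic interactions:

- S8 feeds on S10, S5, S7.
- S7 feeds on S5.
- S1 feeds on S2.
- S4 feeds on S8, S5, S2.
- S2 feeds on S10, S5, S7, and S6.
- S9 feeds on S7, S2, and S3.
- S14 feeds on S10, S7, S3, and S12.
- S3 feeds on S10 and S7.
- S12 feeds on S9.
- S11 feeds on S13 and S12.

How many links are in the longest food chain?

5 links

One longest chain: S5 → S7 → S3 → S9 → S12 → S14.
It has 6 species and 5 links.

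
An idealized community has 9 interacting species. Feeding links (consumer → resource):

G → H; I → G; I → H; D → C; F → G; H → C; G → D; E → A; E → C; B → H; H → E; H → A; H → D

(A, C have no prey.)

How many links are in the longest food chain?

One longest chain: A → E → H → G → I.
It has 5 species and 4 links.

4 links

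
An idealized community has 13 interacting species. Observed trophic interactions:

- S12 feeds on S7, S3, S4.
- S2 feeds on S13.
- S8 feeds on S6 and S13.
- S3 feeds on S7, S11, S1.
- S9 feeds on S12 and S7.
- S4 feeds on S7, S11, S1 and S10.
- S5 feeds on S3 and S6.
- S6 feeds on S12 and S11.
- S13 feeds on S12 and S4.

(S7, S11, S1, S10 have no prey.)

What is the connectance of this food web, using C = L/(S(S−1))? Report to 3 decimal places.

C = 0.135

The web has S = 13 species and L = 21 feeding links.
C = L / (S(S−1)) = 21 / 156 = 0.1346 ≈ 0.135.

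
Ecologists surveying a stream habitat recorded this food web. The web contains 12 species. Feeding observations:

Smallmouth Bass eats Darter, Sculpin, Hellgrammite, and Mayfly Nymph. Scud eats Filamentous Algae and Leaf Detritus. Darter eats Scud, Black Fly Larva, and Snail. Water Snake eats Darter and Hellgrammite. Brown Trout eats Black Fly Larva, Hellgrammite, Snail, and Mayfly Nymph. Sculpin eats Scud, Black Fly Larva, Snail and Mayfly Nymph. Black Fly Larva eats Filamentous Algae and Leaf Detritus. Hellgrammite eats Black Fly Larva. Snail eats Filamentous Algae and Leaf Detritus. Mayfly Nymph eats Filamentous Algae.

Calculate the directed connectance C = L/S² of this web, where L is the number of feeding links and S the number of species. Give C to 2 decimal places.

The web has S = 12 species and L = 25 feeding links.
C = L / S² = 25 / 144 = 0.1736 ≈ 0.17.

C = 0.17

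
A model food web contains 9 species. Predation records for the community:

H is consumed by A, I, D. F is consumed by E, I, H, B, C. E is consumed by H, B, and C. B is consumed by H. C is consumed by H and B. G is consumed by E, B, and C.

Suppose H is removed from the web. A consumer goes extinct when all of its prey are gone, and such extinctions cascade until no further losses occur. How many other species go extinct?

Remove H.
Round 1: D (all prey gone), A (all prey gone) → extinct.
No further losses. Total secondary extinctions: 2.

2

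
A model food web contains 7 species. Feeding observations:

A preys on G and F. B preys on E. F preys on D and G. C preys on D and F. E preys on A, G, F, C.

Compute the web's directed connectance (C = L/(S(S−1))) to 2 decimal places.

The web has S = 7 species and L = 11 feeding links.
C = L / (S(S−1)) = 11 / 42 = 0.2619 ≈ 0.26.

C = 0.26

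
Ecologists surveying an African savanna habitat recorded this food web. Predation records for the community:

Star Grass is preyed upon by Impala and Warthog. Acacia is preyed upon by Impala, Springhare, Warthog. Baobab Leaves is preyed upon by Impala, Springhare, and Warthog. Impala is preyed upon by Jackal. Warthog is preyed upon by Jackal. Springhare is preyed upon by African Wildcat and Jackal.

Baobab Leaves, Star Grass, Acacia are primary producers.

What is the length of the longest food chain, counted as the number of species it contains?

One longest chain: Baobab Leaves → Springhare → African Wildcat.
It has 3 species and 2 links.

3 species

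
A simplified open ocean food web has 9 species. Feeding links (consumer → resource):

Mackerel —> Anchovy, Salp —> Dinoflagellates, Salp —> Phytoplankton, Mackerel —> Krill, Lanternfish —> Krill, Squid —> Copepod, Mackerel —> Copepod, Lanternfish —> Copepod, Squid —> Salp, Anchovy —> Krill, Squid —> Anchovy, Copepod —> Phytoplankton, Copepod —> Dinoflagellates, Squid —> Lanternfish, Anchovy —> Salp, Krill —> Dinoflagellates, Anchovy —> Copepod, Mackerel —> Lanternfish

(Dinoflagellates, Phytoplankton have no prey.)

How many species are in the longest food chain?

4 species

One longest chain: Dinoflagellates → Copepod → Lanternfish → Mackerel.
It has 4 species and 3 links.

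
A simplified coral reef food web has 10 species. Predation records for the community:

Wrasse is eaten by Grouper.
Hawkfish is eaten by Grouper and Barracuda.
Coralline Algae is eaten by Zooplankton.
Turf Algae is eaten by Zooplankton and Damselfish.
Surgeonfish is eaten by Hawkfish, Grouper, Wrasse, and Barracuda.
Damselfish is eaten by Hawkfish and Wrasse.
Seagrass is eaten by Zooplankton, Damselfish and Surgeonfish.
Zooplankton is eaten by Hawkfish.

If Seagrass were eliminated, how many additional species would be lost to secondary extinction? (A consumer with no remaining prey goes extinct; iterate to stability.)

Remove Seagrass.
Round 1: Surgeonfish (all prey gone) → extinct.
No further losses. Total secondary extinctions: 1.

1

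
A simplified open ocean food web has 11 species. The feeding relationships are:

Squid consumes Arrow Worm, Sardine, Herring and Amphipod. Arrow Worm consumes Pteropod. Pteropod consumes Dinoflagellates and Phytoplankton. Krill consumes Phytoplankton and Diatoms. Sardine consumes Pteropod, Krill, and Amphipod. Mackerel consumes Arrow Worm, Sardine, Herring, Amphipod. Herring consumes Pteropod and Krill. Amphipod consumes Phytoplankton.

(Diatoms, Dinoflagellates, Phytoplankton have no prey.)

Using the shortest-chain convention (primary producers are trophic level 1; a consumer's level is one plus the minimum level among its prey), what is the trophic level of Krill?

Trophic level 2

Diatoms is a producer → level 1.
Krill eats Diatoms → level 2.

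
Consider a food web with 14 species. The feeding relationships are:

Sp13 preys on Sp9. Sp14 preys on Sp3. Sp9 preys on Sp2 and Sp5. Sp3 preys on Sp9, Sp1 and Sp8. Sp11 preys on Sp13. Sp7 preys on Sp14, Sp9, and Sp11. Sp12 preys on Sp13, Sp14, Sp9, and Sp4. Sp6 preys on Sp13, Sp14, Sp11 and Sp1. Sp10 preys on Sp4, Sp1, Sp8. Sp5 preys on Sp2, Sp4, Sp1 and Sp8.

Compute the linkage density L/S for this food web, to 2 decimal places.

There are L = 26 links among S = 14 species.
L/S = 26/14 = 1.8571 ≈ 1.86.

L/S = 1.86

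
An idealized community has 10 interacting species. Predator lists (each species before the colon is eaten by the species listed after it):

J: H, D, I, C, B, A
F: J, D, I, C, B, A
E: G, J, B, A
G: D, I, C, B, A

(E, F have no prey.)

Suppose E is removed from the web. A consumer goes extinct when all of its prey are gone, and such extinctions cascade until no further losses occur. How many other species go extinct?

1

Remove E.
Round 1: G (all prey gone) → extinct.
No further losses. Total secondary extinctions: 1.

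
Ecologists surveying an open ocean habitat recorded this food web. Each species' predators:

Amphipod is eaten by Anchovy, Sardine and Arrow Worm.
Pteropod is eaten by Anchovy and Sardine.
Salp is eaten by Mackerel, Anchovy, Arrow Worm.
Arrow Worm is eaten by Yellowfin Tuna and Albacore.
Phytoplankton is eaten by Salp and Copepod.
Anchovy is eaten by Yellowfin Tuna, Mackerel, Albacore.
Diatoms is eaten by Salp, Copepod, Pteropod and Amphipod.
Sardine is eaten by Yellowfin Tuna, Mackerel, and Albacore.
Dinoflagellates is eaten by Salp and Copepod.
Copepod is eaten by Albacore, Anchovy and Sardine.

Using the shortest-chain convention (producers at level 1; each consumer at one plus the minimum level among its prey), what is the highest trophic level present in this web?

4

Producers (level 1): Phytoplankton, Dinoflagellates, Diatoms.
Following each consumer down to its lowest-level prey: Diatoms → Pteropod → Anchovy → Yellowfin Tuna (levels 1 through 4).
All prey of Yellowfin Tuna (Anchovy 3, Arrow Worm 3, Sardine 3) are at level 3 or above, so Yellowfin Tuna is at level 1 + 3 = 4.
Every consumer has at least one prey at level 3 or below, so none exceeds level 4.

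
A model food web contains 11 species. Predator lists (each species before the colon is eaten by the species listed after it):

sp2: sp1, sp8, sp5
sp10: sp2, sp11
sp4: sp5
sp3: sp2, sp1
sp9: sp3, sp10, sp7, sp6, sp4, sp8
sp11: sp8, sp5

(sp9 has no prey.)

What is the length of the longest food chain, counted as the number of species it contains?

4 species

One longest chain: sp9 → sp3 → sp2 → sp1.
It has 4 species and 3 links.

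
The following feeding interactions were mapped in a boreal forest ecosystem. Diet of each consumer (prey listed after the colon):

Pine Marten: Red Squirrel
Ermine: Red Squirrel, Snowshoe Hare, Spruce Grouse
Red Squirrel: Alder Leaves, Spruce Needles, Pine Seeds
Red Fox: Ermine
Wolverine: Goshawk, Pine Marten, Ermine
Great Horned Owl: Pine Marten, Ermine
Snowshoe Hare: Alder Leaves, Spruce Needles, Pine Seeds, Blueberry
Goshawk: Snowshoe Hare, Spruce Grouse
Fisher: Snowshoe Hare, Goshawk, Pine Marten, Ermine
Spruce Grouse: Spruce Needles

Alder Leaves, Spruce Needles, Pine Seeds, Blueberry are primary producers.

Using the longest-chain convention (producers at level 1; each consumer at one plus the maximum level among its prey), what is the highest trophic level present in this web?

Producers (level 1): Alder Leaves, Spruce Needles, Pine Seeds, Blueberry.
Alder Leaves → Red Squirrel → Pine Marten → Fisher gives Fisher level 4.
No species has a prey at level 4, so no species reaches level 5.

4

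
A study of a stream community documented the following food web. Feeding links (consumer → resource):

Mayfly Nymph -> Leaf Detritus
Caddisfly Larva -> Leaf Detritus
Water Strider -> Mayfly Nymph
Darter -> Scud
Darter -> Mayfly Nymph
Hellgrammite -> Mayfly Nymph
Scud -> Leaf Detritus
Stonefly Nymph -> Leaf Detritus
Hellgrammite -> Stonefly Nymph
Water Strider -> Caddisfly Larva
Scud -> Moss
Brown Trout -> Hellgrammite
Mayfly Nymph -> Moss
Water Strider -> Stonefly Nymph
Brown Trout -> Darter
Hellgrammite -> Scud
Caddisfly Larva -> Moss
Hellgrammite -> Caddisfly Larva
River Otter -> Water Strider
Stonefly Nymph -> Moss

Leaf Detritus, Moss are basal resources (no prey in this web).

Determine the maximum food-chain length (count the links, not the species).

3 links

One longest chain: Leaf Detritus → Mayfly Nymph → Water Strider → River Otter.
It has 4 species and 3 links.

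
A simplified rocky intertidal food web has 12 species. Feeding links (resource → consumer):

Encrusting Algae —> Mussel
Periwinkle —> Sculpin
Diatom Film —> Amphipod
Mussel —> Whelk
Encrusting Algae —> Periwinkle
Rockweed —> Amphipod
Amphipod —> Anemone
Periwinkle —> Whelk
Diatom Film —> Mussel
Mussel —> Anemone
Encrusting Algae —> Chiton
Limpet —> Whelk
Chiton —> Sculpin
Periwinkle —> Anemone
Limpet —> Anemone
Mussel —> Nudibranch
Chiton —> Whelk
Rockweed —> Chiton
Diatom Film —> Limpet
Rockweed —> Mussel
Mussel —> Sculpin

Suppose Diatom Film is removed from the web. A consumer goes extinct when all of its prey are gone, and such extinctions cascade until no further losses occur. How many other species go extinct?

Remove Diatom Film.
Round 1: Limpet (all prey gone) → extinct.
No further losses. Total secondary extinctions: 1.

1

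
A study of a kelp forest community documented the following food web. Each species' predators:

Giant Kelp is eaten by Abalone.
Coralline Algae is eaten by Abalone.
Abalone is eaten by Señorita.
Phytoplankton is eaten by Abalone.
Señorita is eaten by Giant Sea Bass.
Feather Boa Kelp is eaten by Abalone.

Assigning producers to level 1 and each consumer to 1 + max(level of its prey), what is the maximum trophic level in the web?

Producers (level 1): Feather Boa Kelp, Phytoplankton, Giant Kelp, Coralline Algae.
Feather Boa Kelp → Abalone → Señorita → Giant Sea Bass gives Giant Sea Bass level 4.
No species has a prey at level 4, so no species reaches level 5.

4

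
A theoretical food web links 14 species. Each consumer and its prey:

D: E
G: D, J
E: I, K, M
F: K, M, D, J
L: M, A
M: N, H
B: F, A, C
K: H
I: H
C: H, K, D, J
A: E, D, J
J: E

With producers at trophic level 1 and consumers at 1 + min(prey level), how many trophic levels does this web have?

Producers (level 1): N, H.
Following each consumer down to its lowest-level prey: H → I → E → D → G (levels 1 through 5).
All prey of G (D 4, J 4) are at level 4 or above, so G is at level 1 + 4 = 5.
Every consumer has at least one prey at level 4 or below, so none exceeds level 5.

5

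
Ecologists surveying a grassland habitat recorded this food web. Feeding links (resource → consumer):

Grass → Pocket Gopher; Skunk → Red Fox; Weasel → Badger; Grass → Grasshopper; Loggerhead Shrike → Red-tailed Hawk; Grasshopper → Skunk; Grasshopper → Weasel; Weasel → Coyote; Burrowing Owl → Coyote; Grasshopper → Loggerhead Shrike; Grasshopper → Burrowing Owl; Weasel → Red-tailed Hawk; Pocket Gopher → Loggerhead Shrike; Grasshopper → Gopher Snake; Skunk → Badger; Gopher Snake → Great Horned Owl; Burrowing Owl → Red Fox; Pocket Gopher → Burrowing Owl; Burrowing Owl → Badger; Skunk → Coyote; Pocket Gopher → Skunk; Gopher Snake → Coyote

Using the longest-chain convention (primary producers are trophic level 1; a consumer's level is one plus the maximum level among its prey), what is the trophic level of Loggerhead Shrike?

Grass is a producer → level 1.
Pocket Gopher eats Grass → level 2.
Loggerhead Shrike eats Pocket Gopher (level 2); other prey at levels: Grasshopper 2 → level 3.

Trophic level 3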